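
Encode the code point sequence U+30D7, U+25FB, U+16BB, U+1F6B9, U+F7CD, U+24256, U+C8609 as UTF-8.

U+30D7: 3-byte form → E3 83 97.
U+25FB: 3-byte form → E2 97 BB.
U+16BB: 3-byte form → E1 9A BB.
U+1F6B9: 4-byte form → F0 9F 9A B9.
U+F7CD: 3-byte form → EF 9F 8D.
U+24256: 4-byte form → F0 A4 89 96.
U+C8609: 4-byte form → F3 88 98 89.
Concatenated (24 bytes): E3 83 97 E2 97 BB E1 9A BB F0 9F 9A B9 EF 9F 8D F0 A4 89 96 F3 88 98 89.

E3 83 97 E2 97 BB E1 9A BB F0 9F 9A B9 EF 9F 8D F0 A4 89 96 F3 88 98 89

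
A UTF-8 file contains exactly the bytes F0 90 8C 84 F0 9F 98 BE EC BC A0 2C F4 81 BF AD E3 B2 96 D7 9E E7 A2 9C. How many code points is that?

Byte at offset 0: 0xF0 = 11110000 → 4-byte char (#1). Advance 4.
Byte at offset 4: 0xF0 = 11110000 → 4-byte char (#2). Advance 4.
Byte at offset 8: 0xEC = 11101100 → 3-byte char (#3). Advance 3.
Byte at offset 11: 0x2C = 00101100 → 1-byte char (#4). Advance 1.
Byte at offset 12: 0xF4 = 11110100 → 4-byte char (#5). Advance 4.
Byte at offset 16: 0xE3 = 11100011 → 3-byte char (#6). Advance 3.
Byte at offset 19: 0xD7 = 11010111 → 2-byte char (#7). Advance 2.
Byte at offset 21: 0xE7 = 11100111 → 3-byte char (#8). Advance 3.
Reached end at offset 24 after 8 code points.

8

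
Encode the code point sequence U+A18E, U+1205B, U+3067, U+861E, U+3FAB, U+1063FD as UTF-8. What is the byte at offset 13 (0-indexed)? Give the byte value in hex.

0xE3

U+A18E → 3-byte form EA 86 8E at offsets 0–2.
U+1205B → 4-byte form F0 92 81 9B at offsets 3–6.
U+3067 → 3-byte form E3 81 A7 at offsets 7–9.
U+861E → 3-byte form E8 98 9E at offsets 10–12.
U+3FAB → 3-byte form E3 BE AB at offsets 13–15.
Offset 13 falls in char 5's range; it's byte 1 of E3 BE AB = 0xE3.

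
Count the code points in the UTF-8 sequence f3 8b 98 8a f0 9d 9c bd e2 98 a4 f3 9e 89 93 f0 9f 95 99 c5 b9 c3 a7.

Byte at offset 0: 0xF3 = 11110011 → 4-byte char (#1). Advance 4.
Byte at offset 4: 0xF0 = 11110000 → 4-byte char (#2). Advance 4.
Byte at offset 8: 0xE2 = 11100010 → 3-byte char (#3). Advance 3.
Byte at offset 11: 0xF3 = 11110011 → 4-byte char (#4). Advance 4.
Byte at offset 15: 0xF0 = 11110000 → 4-byte char (#5). Advance 4.
Byte at offset 19: 0xC5 = 11000101 → 2-byte char (#6). Advance 2.
Byte at offset 21: 0xC3 = 11000011 → 2-byte char (#7). Advance 2.
Reached end at offset 23 after 7 code points.

7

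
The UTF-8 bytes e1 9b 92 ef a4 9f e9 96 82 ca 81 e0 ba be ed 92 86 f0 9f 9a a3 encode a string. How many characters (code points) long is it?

7

Byte at offset 0: 0xE1 = 11100001 → 3-byte char (#1). Advance 3.
Byte at offset 3: 0xEF = 11101111 → 3-byte char (#2). Advance 3.
Byte at offset 6: 0xE9 = 11101001 → 3-byte char (#3). Advance 3.
Byte at offset 9: 0xCA = 11001010 → 2-byte char (#4). Advance 2.
Byte at offset 11: 0xE0 = 11100000 → 3-byte char (#5). Advance 3.
Byte at offset 14: 0xED = 11101101 → 3-byte char (#6). Advance 3.
Byte at offset 17: 0xF0 = 11110000 → 4-byte char (#7). Advance 4.
Reached end at offset 21 after 7 code points.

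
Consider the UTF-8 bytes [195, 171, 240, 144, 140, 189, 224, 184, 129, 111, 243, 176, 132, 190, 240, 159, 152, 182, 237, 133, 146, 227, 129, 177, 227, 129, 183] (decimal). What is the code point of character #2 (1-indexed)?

U+1033D

Offset 0: leading byte 0xC3 = 11000011 → 2-byte char #1 = C3 AB.
Offset 2: leading byte 0xF0 = 11110000 → 4-byte char #2 = F0 90 8C BD.
Leading byte 0xF0 = 11110000 matches 11110xxx → 4-byte sequence.
Byte 1: 0xF0 = 11110000, payload 000 (3 bits).
Byte 2: 0x90 = 10010000 (10xxxxxx ✓), payload 010000.
Byte 3: 0x8C = 10001100 (10xxxxxx ✓), payload 001100.
Byte 4: 0xBD = 10111101 (10xxxxxx ✓), payload 111101.
Concatenate: 000010000001100111101 = 0x1033D (21 bits → U+1033D).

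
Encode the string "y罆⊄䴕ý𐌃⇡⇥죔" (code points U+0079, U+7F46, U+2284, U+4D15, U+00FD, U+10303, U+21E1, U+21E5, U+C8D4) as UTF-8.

79 E7 BD 86 E2 8A 84 E4 B4 95 C3 BD F0 90 8C 83 E2 87 A1 E2 87 A5 EC A3 94

U+0079: 1-byte form → 79.
U+7F46: 3-byte form → E7 BD 86.
U+2284: 3-byte form → E2 8A 84.
U+4D15: 3-byte form → E4 B4 95.
U+00FD: 2-byte form → C3 BD.
U+10303: 4-byte form → F0 90 8C 83.
U+21E1: 3-byte form → E2 87 A1.
U+21E5: 3-byte form → E2 87 A5.
U+C8D4: 3-byte form → EC A3 94.
Concatenated (25 bytes): 79 E7 BD 86 E2 8A 84 E4 B4 95 C3 BD F0 90 8C 83 E2 87 A1 E2 87 A5 EC A3 94.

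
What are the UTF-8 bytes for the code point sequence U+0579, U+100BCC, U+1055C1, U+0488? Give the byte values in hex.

D5 B9 F4 80 AF 8C F4 85 97 81 D2 88

U+0579: 2-byte form → D5 B9.
U+100BCC: 4-byte form → F4 80 AF 8C.
U+1055C1: 4-byte form → F4 85 97 81.
U+0488: 2-byte form → D2 88.
Concatenated (12 bytes): D5 B9 F4 80 AF 8C F4 85 97 81 D2 88.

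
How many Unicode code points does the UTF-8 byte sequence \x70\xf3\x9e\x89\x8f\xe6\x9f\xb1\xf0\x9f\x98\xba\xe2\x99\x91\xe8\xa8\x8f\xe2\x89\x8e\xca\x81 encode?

8

Byte at offset 0: 0x70 = 01110000 → 1-byte char (#1). Advance 1.
Byte at offset 1: 0xF3 = 11110011 → 4-byte char (#2). Advance 4.
Byte at offset 5: 0xE6 = 11100110 → 3-byte char (#3). Advance 3.
Byte at offset 8: 0xF0 = 11110000 → 4-byte char (#4). Advance 4.
Byte at offset 12: 0xE2 = 11100010 → 3-byte char (#5). Advance 3.
Byte at offset 15: 0xE8 = 11101000 → 3-byte char (#6). Advance 3.
Byte at offset 18: 0xE2 = 11100010 → 3-byte char (#7). Advance 3.
Byte at offset 21: 0xCA = 11001010 → 2-byte char (#8). Advance 2.
Reached end at offset 23 after 8 code points.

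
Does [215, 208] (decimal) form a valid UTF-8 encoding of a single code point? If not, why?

invalid (non-continuation byte where continuation expected)

Leading byte 0xD7 = 11010111 → 2-byte form.
Byte 2 is 0xD0 = 11010000, which is not 10xxxxxx — expected a continuation byte.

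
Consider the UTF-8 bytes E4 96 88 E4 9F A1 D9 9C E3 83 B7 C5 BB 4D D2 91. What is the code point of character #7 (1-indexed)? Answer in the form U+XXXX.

Offset 0: leading byte 0xE4 = 11100100 → 3-byte char #1 = E4 96 88.
Offset 3: leading byte 0xE4 = 11100100 → 3-byte char #2 = E4 9F A1.
Offset 6: leading byte 0xD9 = 11011001 → 2-byte char #3 = D9 9C.
Offset 8: leading byte 0xE3 = 11100011 → 3-byte char #4 = E3 83 B7.
Offset 11: leading byte 0xC5 = 11000101 → 2-byte char #5 = C5 BB.
Offset 13: leading byte 0x4D = 01001101 → 1-byte char #6 = 4D.
Offset 14: leading byte 0xD2 = 11010010 → 2-byte char #7 = D2 91.
Leading byte 0xD2 = 11010010 matches 110xxxxx → 2-byte sequence.
Byte 1: 0xD2 = 11010010, payload 10010 (5 bits).
Byte 2: 0x91 = 10010001 (10xxxxxx ✓), payload 010001.
Concatenate: 10010010001 = 0x491 (11 bits → U+0491).

U+0491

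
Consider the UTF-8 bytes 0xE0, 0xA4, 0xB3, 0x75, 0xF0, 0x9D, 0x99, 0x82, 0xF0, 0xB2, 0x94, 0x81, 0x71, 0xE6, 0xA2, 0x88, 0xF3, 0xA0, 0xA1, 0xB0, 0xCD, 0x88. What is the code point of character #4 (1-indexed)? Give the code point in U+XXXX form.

Offset 0: leading byte 0xE0 = 11100000 → 3-byte char #1 = E0 A4 B3.
Offset 3: leading byte 0x75 = 01110101 → 1-byte char #2 = 75.
Offset 4: leading byte 0xF0 = 11110000 → 4-byte char #3 = F0 9D 99 82.
Offset 8: leading byte 0xF0 = 11110000 → 4-byte char #4 = F0 B2 94 81.
Leading byte 0xF0 = 11110000 matches 11110xxx → 4-byte sequence.
Byte 1: 0xF0 = 11110000, payload 000 (3 bits).
Byte 2: 0xB2 = 10110010 (10xxxxxx ✓), payload 110010.
Byte 3: 0x94 = 10010100 (10xxxxxx ✓), payload 010100.
Byte 4: 0x81 = 10000001 (10xxxxxx ✓), payload 000001.
Concatenate: 000110010010100000001 = 0x32501 (21 bits → U+32501).

U+32501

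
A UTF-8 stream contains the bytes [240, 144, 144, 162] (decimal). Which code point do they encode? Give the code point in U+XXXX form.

U+10422

Leading byte 0xF0 = 11110000 matches 11110xxx → 4-byte sequence.
Byte 1: 0xF0 = 11110000, payload 000 (3 bits).
Byte 2: 0x90 = 10010000 (10xxxxxx ✓), payload 010000.
Byte 3: 0x90 = 10010000 (10xxxxxx ✓), payload 010000.
Byte 4: 0xA2 = 10100010 (10xxxxxx ✓), payload 100010.
Concatenate: 000010000010000100010 = 0x10422 (21 bits → U+10422).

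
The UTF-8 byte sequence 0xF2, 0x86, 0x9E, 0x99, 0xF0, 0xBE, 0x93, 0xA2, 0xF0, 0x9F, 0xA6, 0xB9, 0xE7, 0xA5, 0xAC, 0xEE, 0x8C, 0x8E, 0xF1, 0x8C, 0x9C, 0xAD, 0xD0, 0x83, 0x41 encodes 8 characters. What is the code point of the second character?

Offset 0: leading byte 0xF2 = 11110010 → 4-byte char #1 = F2 86 9E 99.
Offset 4: leading byte 0xF0 = 11110000 → 4-byte char #2 = F0 BE 93 A2.
Leading byte 0xF0 = 11110000 matches 11110xxx → 4-byte sequence.
Byte 1: 0xF0 = 11110000, payload 000 (3 bits).
Byte 2: 0xBE = 10111110 (10xxxxxx ✓), payload 111110.
Byte 3: 0x93 = 10010011 (10xxxxxx ✓), payload 010011.
Byte 4: 0xA2 = 10100010 (10xxxxxx ✓), payload 100010.
Concatenate: 000111110010011100010 = 0x3E4E2 (21 bits → U+3E4E2).

U+3E4E2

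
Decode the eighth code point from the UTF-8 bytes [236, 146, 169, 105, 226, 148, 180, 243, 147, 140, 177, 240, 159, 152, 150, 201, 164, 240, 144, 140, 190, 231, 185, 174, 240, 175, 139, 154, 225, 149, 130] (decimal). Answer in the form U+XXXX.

U+7E6E

Offset 0: leading byte 0xEC = 11101100 → 3-byte char #1 = EC 92 A9.
Offset 3: leading byte 0x69 = 01101001 → 1-byte char #2 = 69.
Offset 4: leading byte 0xE2 = 11100010 → 3-byte char #3 = E2 94 B4.
Offset 7: leading byte 0xF3 = 11110011 → 4-byte char #4 = F3 93 8C B1.
Offset 11: leading byte 0xF0 = 11110000 → 4-byte char #5 = F0 9F 98 96.
Offset 15: leading byte 0xC9 = 11001001 → 2-byte char #6 = C9 A4.
Offset 17: leading byte 0xF0 = 11110000 → 4-byte char #7 = F0 90 8C BE.
Offset 21: leading byte 0xE7 = 11100111 → 3-byte char #8 = E7 B9 AE.
Leading byte 0xE7 = 11100111 matches 1110xxxx → 3-byte sequence.
Byte 1: 0xE7 = 11100111, payload 0111 (4 bits).
Byte 2: 0xB9 = 10111001 (10xxxxxx ✓), payload 111001.
Byte 3: 0xAE = 10101110 (10xxxxxx ✓), payload 101110.
Concatenate: 0111111001101110 = 0x7E6E (16 bits → U+7E6E).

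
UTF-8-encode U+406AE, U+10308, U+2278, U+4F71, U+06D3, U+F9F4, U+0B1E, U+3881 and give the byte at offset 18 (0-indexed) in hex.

U+406AE → 4-byte form F1 80 9A AE at offsets 0–3.
U+10308 → 4-byte form F0 90 8C 88 at offsets 4–7.
U+2278 → 3-byte form E2 89 B8 at offsets 8–10.
U+4F71 → 3-byte form E4 BD B1 at offsets 11–13.
U+06D3 → 2-byte form DB 93 at offsets 14–15.
U+F9F4 → 3-byte form EF A7 B4 at offsets 16–18.
Offset 18 falls in char 6's range; it's byte 3 of EF A7 B4 = 0xB4.

0xB4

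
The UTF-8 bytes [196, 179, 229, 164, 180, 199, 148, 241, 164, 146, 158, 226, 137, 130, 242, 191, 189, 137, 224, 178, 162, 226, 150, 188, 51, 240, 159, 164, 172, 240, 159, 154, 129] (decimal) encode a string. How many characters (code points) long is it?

Byte at offset 0: 0xC4 = 11000100 → 2-byte char (#1). Advance 2.
Byte at offset 2: 0xE5 = 11100101 → 3-byte char (#2). Advance 3.
Byte at offset 5: 0xC7 = 11000111 → 2-byte char (#3). Advance 2.
Byte at offset 7: 0xF1 = 11110001 → 4-byte char (#4). Advance 4.
Byte at offset 11: 0xE2 = 11100010 → 3-byte char (#5). Advance 3.
Byte at offset 14: 0xF2 = 11110010 → 4-byte char (#6). Advance 4.
Byte at offset 18: 0xE0 = 11100000 → 3-byte char (#7). Advance 3.
Byte at offset 21: 0xE2 = 11100010 → 3-byte char (#8). Advance 3.
Byte at offset 24: 0x33 = 00110011 → 1-byte char (#9). Advance 1.
Byte at offset 25: 0xF0 = 11110000 → 4-byte char (#10). Advance 4.
Byte at offset 29: 0xF0 = 11110000 → 4-byte char (#11). Advance 4.
Reached end at offset 33 after 11 code points.

11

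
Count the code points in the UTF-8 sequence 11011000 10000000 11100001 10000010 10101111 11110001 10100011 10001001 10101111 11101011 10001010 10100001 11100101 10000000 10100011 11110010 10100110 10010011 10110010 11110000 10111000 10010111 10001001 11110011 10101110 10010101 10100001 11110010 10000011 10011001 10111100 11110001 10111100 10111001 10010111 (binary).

Byte at offset 0: 0xD8 = 11011000 → 2-byte char (#1). Advance 2.
Byte at offset 2: 0xE1 = 11100001 → 3-byte char (#2). Advance 3.
Byte at offset 5: 0xF1 = 11110001 → 4-byte char (#3). Advance 4.
Byte at offset 9: 0xEB = 11101011 → 3-byte char (#4). Advance 3.
Byte at offset 12: 0xE5 = 11100101 → 3-byte char (#5). Advance 3.
Byte at offset 15: 0xF2 = 11110010 → 4-byte char (#6). Advance 4.
Byte at offset 19: 0xF0 = 11110000 → 4-byte char (#7). Advance 4.
Byte at offset 23: 0xF3 = 11110011 → 4-byte char (#8). Advance 4.
Byte at offset 27: 0xF2 = 11110010 → 4-byte char (#9). Advance 4.
Byte at offset 31: 0xF1 = 11110001 → 4-byte char (#10). Advance 4.
Reached end at offset 35 after 10 code points.

10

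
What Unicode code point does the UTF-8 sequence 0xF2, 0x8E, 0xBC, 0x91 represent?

U+8EF11

Leading byte 0xF2 = 11110010 matches 11110xxx → 4-byte sequence.
Byte 1: 0xF2 = 11110010, payload 010 (3 bits).
Byte 2: 0x8E = 10001110 (10xxxxxx ✓), payload 001110.
Byte 3: 0xBC = 10111100 (10xxxxxx ✓), payload 111100.
Byte 4: 0x91 = 10010001 (10xxxxxx ✓), payload 010001.
Concatenate: 010001110111100010001 = 0x8EF11 (21 bits → U+8EF11).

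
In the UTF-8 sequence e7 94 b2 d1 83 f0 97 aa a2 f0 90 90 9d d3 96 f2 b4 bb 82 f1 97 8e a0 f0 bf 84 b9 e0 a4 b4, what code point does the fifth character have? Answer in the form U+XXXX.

U+04D6

Offset 0: leading byte 0xE7 = 11100111 → 3-byte char #1 = E7 94 B2.
Offset 3: leading byte 0xD1 = 11010001 → 2-byte char #2 = D1 83.
Offset 5: leading byte 0xF0 = 11110000 → 4-byte char #3 = F0 97 AA A2.
Offset 9: leading byte 0xF0 = 11110000 → 4-byte char #4 = F0 90 90 9D.
Offset 13: leading byte 0xD3 = 11010011 → 2-byte char #5 = D3 96.
Leading byte 0xD3 = 11010011 matches 110xxxxx → 2-byte sequence.
Byte 1: 0xD3 = 11010011, payload 10011 (5 bits).
Byte 2: 0x96 = 10010110 (10xxxxxx ✓), payload 010110.
Concatenate: 10011010110 = 0x4D6 (11 bits → U+04D6).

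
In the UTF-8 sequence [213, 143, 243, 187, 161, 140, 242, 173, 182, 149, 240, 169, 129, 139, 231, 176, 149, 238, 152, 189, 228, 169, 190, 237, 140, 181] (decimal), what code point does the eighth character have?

Offset 0: leading byte 0xD5 = 11010101 → 2-byte char #1 = D5 8F.
Offset 2: leading byte 0xF3 = 11110011 → 4-byte char #2 = F3 BB A1 8C.
Offset 6: leading byte 0xF2 = 11110010 → 4-byte char #3 = F2 AD B6 95.
Offset 10: leading byte 0xF0 = 11110000 → 4-byte char #4 = F0 A9 81 8B.
Offset 14: leading byte 0xE7 = 11100111 → 3-byte char #5 = E7 B0 95.
Offset 17: leading byte 0xEE = 11101110 → 3-byte char #6 = EE 98 BD.
Offset 20: leading byte 0xE4 = 11100100 → 3-byte char #7 = E4 A9 BE.
Offset 23: leading byte 0xED = 11101101 → 3-byte char #8 = ED 8C B5.
Leading byte 0xED = 11101101 matches 1110xxxx → 3-byte sequence.
Byte 1: 0xED = 11101101, payload 1101 (4 bits).
Byte 2: 0x8C = 10001100 (10xxxxxx ✓), payload 001100.
Byte 3: 0xB5 = 10110101 (10xxxxxx ✓), payload 110101.
Concatenate: 1101001100110101 = 0xD335 (16 bits → U+D335).

U+D335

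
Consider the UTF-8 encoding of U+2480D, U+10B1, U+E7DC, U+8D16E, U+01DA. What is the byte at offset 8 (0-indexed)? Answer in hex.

U+2480D → 4-byte form F0 A4 A0 8D at offsets 0–3.
U+10B1 → 3-byte form E1 82 B1 at offsets 4–6.
U+E7DC → 3-byte form EE 9F 9C at offsets 7–9.
Offset 8 falls in char 3's range; it's byte 2 of EE 9F 9C = 0x9F.

0x9F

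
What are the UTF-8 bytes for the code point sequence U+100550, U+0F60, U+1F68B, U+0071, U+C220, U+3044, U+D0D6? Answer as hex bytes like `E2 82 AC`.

U+100550: 4-byte form → F4 80 95 90.
U+0F60: 3-byte form → E0 BD A0.
U+1F68B: 4-byte form → F0 9F 9A 8B.
U+0071: 1-byte form → 71.
U+C220: 3-byte form → EC 88 A0.
U+3044: 3-byte form → E3 81 84.
U+D0D6: 3-byte form → ED 83 96.
Concatenated (21 bytes): F4 80 95 90 E0 BD A0 F0 9F 9A 8B 71 EC 88 A0 E3 81 84 ED 83 96.

F4 80 95 90 E0 BD A0 F0 9F 9A 8B 71 EC 88 A0 E3 81 84 ED 83 96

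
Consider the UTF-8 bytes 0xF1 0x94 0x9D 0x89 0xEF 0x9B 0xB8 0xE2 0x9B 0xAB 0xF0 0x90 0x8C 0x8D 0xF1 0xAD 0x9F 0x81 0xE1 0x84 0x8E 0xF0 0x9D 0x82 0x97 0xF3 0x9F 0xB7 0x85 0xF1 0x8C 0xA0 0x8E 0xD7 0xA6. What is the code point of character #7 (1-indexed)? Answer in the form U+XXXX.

Offset 0: leading byte 0xF1 = 11110001 → 4-byte char #1 = F1 94 9D 89.
Offset 4: leading byte 0xEF = 11101111 → 3-byte char #2 = EF 9B B8.
Offset 7: leading byte 0xE2 = 11100010 → 3-byte char #3 = E2 9B AB.
Offset 10: leading byte 0xF0 = 11110000 → 4-byte char #4 = F0 90 8C 8D.
Offset 14: leading byte 0xF1 = 11110001 → 4-byte char #5 = F1 AD 9F 81.
Offset 18: leading byte 0xE1 = 11100001 → 3-byte char #6 = E1 84 8E.
Offset 21: leading byte 0xF0 = 11110000 → 4-byte char #7 = F0 9D 82 97.
Leading byte 0xF0 = 11110000 matches 11110xxx → 4-byte sequence.
Byte 1: 0xF0 = 11110000, payload 000 (3 bits).
Byte 2: 0x9D = 10011101 (10xxxxxx ✓), payload 011101.
Byte 3: 0x82 = 10000010 (10xxxxxx ✓), payload 000010.
Byte 4: 0x97 = 10010111 (10xxxxxx ✓), payload 010111.
Concatenate: 000011101000010010111 = 0x1D097 (21 bits → U+1D097).

U+1D097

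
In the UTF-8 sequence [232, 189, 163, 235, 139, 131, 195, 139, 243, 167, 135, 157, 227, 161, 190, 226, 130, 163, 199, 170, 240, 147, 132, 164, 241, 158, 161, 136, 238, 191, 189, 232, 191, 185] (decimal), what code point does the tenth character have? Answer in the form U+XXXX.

Offset 0: leading byte 0xE8 = 11101000 → 3-byte char #1 = E8 BD A3.
Offset 3: leading byte 0xEB = 11101011 → 3-byte char #2 = EB 8B 83.
Offset 6: leading byte 0xC3 = 11000011 → 2-byte char #3 = C3 8B.
Offset 8: leading byte 0xF3 = 11110011 → 4-byte char #4 = F3 A7 87 9D.
Offset 12: leading byte 0xE3 = 11100011 → 3-byte char #5 = E3 A1 BE.
Offset 15: leading byte 0xE2 = 11100010 → 3-byte char #6 = E2 82 A3.
Offset 18: leading byte 0xC7 = 11000111 → 2-byte char #7 = C7 AA.
Offset 20: leading byte 0xF0 = 11110000 → 4-byte char #8 = F0 93 84 A4.
Offset 24: leading byte 0xF1 = 11110001 → 4-byte char #9 = F1 9E A1 88.
Offset 28: leading byte 0xEE = 11101110 → 3-byte char #10 = EE BF BD.
Leading byte 0xEE = 11101110 matches 1110xxxx → 3-byte sequence.
Byte 1: 0xEE = 11101110, payload 1110 (4 bits).
Byte 2: 0xBF = 10111111 (10xxxxxx ✓), payload 111111.
Byte 3: 0xBD = 10111101 (10xxxxxx ✓), payload 111101.
Concatenate: 1110111111111101 = 0xEFFD (16 bits → U+EFFD).

U+EFFD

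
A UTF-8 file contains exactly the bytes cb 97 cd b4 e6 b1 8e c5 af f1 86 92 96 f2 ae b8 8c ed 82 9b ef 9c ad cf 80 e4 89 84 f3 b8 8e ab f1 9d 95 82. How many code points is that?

Byte at offset 0: 0xCB = 11001011 → 2-byte char (#1). Advance 2.
Byte at offset 2: 0xCD = 11001101 → 2-byte char (#2). Advance 2.
Byte at offset 4: 0xE6 = 11100110 → 3-byte char (#3). Advance 3.
Byte at offset 7: 0xC5 = 11000101 → 2-byte char (#4). Advance 2.
Byte at offset 9: 0xF1 = 11110001 → 4-byte char (#5). Advance 4.
Byte at offset 13: 0xF2 = 11110010 → 4-byte char (#6). Advance 4.
Byte at offset 17: 0xED = 11101101 → 3-byte char (#7). Advance 3.
Byte at offset 20: 0xEF = 11101111 → 3-byte char (#8). Advance 3.
Byte at offset 23: 0xCF = 11001111 → 2-byte char (#9). Advance 2.
Byte at offset 25: 0xE4 = 11100100 → 3-byte char (#10). Advance 3.
Byte at offset 28: 0xF3 = 11110011 → 4-byte char (#11). Advance 4.
Byte at offset 32: 0xF1 = 11110001 → 4-byte char (#12). Advance 4.
Reached end at offset 36 after 12 code points.

12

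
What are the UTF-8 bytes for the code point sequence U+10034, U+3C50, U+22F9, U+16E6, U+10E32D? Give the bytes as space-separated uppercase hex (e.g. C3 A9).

U+10034: 4-byte form → F0 90 80 B4.
U+3C50: 3-byte form → E3 B1 90.
U+22F9: 3-byte form → E2 8B B9.
U+16E6: 3-byte form → E1 9B A6.
U+10E32D: 4-byte form → F4 8E 8C AD.
Concatenated (17 bytes): F0 90 80 B4 E3 B1 90 E2 8B B9 E1 9B A6 F4 8E 8C AD.

F0 90 80 B4 E3 B1 90 E2 8B B9 E1 9B A6 F4 8E 8C AD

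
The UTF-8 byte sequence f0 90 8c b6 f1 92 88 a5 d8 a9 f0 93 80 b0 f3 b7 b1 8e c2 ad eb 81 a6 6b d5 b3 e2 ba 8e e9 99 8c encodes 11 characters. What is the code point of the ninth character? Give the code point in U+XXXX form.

U+0573

Offset 0: leading byte 0xF0 = 11110000 → 4-byte char #1 = F0 90 8C B6.
Offset 4: leading byte 0xF1 = 11110001 → 4-byte char #2 = F1 92 88 A5.
Offset 8: leading byte 0xD8 = 11011000 → 2-byte char #3 = D8 A9.
Offset 10: leading byte 0xF0 = 11110000 → 4-byte char #4 = F0 93 80 B0.
Offset 14: leading byte 0xF3 = 11110011 → 4-byte char #5 = F3 B7 B1 8E.
Offset 18: leading byte 0xC2 = 11000010 → 2-byte char #6 = C2 AD.
Offset 20: leading byte 0xEB = 11101011 → 3-byte char #7 = EB 81 A6.
Offset 23: leading byte 0x6B = 01101011 → 1-byte char #8 = 6B.
Offset 24: leading byte 0xD5 = 11010101 → 2-byte char #9 = D5 B3.
Leading byte 0xD5 = 11010101 matches 110xxxxx → 2-byte sequence.
Byte 1: 0xD5 = 11010101, payload 10101 (5 bits).
Byte 2: 0xB3 = 10110011 (10xxxxxx ✓), payload 110011.
Concatenate: 10101110011 = 0x573 (11 bits → U+0573).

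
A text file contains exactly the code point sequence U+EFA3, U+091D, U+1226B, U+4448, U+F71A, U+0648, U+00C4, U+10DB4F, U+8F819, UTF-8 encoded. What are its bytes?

U+EFA3: 3-byte form → EE BE A3.
U+091D: 3-byte form → E0 A4 9D.
U+1226B: 4-byte form → F0 92 89 AB.
U+4448: 3-byte form → E4 91 88.
U+F71A: 3-byte form → EF 9C 9A.
U+0648: 2-byte form → D9 88.
U+00C4: 2-byte form → C3 84.
U+10DB4F: 4-byte form → F4 8D AD 8F.
U+8F819: 4-byte form → F2 8F A0 99.
Concatenated (28 bytes): EE BE A3 E0 A4 9D F0 92 89 AB E4 91 88 EF 9C 9A D9 88 C3 84 F4 8D AD 8F F2 8F A0 99.

EE BE A3 E0 A4 9D F0 92 89 AB E4 91 88 EF 9C 9A D9 88 C3 84 F4 8D AD 8F F2 8F A0 99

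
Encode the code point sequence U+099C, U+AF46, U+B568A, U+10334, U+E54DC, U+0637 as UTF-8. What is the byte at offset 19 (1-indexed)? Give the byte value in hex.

1-indexed offset 19 is 0-indexed offset 18.
U+099C → 3-byte form E0 A6 9C at offsets 0–2.
U+AF46 → 3-byte form EA BD 86 at offsets 3–5.
U+B568A → 4-byte form F2 B5 9A 8A at offsets 6–9.
U+10334 → 4-byte form F0 90 8C B4 at offsets 10–13.
U+E54DC → 4-byte form F3 A5 93 9C at offsets 14–17.
U+0637 → 2-byte form D8 B7 at offsets 18–19.
Offset 18 falls in char 6's range; it's byte 1 of D8 B7 = 0xD8.

0xD8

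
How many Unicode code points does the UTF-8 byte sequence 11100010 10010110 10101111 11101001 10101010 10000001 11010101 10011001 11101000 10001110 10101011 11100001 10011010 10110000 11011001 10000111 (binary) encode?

6

Byte at offset 0: 0xE2 = 11100010 → 3-byte char (#1). Advance 3.
Byte at offset 3: 0xE9 = 11101001 → 3-byte char (#2). Advance 3.
Byte at offset 6: 0xD5 = 11010101 → 2-byte char (#3). Advance 2.
Byte at offset 8: 0xE8 = 11101000 → 3-byte char (#4). Advance 3.
Byte at offset 11: 0xE1 = 11100001 → 3-byte char (#5). Advance 3.
Byte at offset 14: 0xD9 = 11011001 → 2-byte char (#6). Advance 2.
Reached end at offset 16 after 6 code points.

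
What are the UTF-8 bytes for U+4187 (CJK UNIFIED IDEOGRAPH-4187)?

U+4187 = 0x4187 = 16775 decimal. In range U+0800–U+FFFF → 3-byte form: 1110xxxx 10xxxxxx 10xxxxxx.
Binary (16 bits): 0100000110000111.
Split 4+6+6: 0100 | 000110 | 000111.
Byte 1: 11100100 = 0xE4.
Byte 2: 10000110 = 0x86.
Byte 3: 10000111 = 0x87.

E4 86 87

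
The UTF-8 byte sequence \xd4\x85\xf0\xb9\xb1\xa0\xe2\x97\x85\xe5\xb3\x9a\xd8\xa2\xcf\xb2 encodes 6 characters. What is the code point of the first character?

Offset 0: leading byte 0xD4 = 11010100 → 2-byte char #1 = D4 85.
Leading byte 0xD4 = 11010100 matches 110xxxxx → 2-byte sequence.
Byte 1: 0xD4 = 11010100, payload 10100 (5 bits).
Byte 2: 0x85 = 10000101 (10xxxxxx ✓), payload 000101.
Concatenate: 10100000101 = 0x505 (11 bits → U+0505).

U+0505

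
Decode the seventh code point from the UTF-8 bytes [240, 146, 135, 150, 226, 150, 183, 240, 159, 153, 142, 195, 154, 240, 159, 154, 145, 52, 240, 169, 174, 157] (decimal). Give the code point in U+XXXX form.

Offset 0: leading byte 0xF0 = 11110000 → 4-byte char #1 = F0 92 87 96.
Offset 4: leading byte 0xE2 = 11100010 → 3-byte char #2 = E2 96 B7.
Offset 7: leading byte 0xF0 = 11110000 → 4-byte char #3 = F0 9F 99 8E.
Offset 11: leading byte 0xC3 = 11000011 → 2-byte char #4 = C3 9A.
Offset 13: leading byte 0xF0 = 11110000 → 4-byte char #5 = F0 9F 9A 91.
Offset 17: leading byte 0x34 = 00110100 → 1-byte char #6 = 34.
Offset 18: leading byte 0xF0 = 11110000 → 4-byte char #7 = F0 A9 AE 9D.
Leading byte 0xF0 = 11110000 matches 11110xxx → 4-byte sequence.
Byte 1: 0xF0 = 11110000, payload 000 (3 bits).
Byte 2: 0xA9 = 10101001 (10xxxxxx ✓), payload 101001.
Byte 3: 0xAE = 10101110 (10xxxxxx ✓), payload 101110.
Byte 4: 0x9D = 10011101 (10xxxxxx ✓), payload 011101.
Concatenate: 000101001101110011101 = 0x29B9D (21 bits → U+29B9D).

U+29B9D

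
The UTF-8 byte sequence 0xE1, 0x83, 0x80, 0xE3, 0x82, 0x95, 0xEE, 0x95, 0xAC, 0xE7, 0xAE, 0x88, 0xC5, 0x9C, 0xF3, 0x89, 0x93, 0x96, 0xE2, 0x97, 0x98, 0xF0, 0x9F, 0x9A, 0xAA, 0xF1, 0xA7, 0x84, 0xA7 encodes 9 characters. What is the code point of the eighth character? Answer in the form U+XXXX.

Offset 0: leading byte 0xE1 = 11100001 → 3-byte char #1 = E1 83 80.
Offset 3: leading byte 0xE3 = 11100011 → 3-byte char #2 = E3 82 95.
Offset 6: leading byte 0xEE = 11101110 → 3-byte char #3 = EE 95 AC.
Offset 9: leading byte 0xE7 = 11100111 → 3-byte char #4 = E7 AE 88.
Offset 12: leading byte 0xC5 = 11000101 → 2-byte char #5 = C5 9C.
Offset 14: leading byte 0xF3 = 11110011 → 4-byte char #6 = F3 89 93 96.
Offset 18: leading byte 0xE2 = 11100010 → 3-byte char #7 = E2 97 98.
Offset 21: leading byte 0xF0 = 11110000 → 4-byte char #8 = F0 9F 9A AA.
Leading byte 0xF0 = 11110000 matches 11110xxx → 4-byte sequence.
Byte 1: 0xF0 = 11110000, payload 000 (3 bits).
Byte 2: 0x9F = 10011111 (10xxxxxx ✓), payload 011111.
Byte 3: 0x9A = 10011010 (10xxxxxx ✓), payload 011010.
Byte 4: 0xAA = 10101010 (10xxxxxx ✓), payload 101010.
Concatenate: 000011111011010101010 = 0x1F6AA (21 bits → U+1F6AA).

U+1F6AA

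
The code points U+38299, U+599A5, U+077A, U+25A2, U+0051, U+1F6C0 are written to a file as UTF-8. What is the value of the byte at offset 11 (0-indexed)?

0x96

U+38299 → 4-byte form F0 B8 8A 99 at offsets 0–3.
U+599A5 → 4-byte form F1 99 A6 A5 at offsets 4–7.
U+077A → 2-byte form DD BA at offsets 8–9.
U+25A2 → 3-byte form E2 96 A2 at offsets 10–12.
Offset 11 falls in char 4's range; it's byte 2 of E2 96 A2 = 0x96.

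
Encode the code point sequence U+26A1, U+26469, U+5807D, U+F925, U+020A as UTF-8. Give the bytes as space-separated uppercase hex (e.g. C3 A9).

U+26A1: 3-byte form → E2 9A A1.
U+26469: 4-byte form → F0 A6 91 A9.
U+5807D: 4-byte form → F1 98 81 BD.
U+F925: 3-byte form → EF A4 A5.
U+020A: 2-byte form → C8 8A.
Concatenated (16 bytes): E2 9A A1 F0 A6 91 A9 F1 98 81 BD EF A4 A5 C8 8A.

E2 9A A1 F0 A6 91 A9 F1 98 81 BD EF A4 A5 C8 8A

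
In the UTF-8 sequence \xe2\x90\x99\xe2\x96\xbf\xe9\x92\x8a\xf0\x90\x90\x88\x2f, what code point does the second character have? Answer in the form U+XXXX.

Offset 0: leading byte 0xE2 = 11100010 → 3-byte char #1 = E2 90 99.
Offset 3: leading byte 0xE2 = 11100010 → 3-byte char #2 = E2 96 BF.
Leading byte 0xE2 = 11100010 matches 1110xxxx → 3-byte sequence.
Byte 1: 0xE2 = 11100010, payload 0010 (4 bits).
Byte 2: 0x96 = 10010110 (10xxxxxx ✓), payload 010110.
Byte 3: 0xBF = 10111111 (10xxxxxx ✓), payload 111111.
Concatenate: 0010010110111111 = 0x25BF (16 bits → U+25BF).

U+25BF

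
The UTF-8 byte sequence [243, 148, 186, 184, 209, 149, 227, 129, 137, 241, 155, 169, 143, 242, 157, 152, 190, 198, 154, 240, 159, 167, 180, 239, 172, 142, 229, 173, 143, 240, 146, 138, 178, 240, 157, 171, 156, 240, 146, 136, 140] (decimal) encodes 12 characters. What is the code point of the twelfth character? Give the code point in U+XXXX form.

U+1220C

Offset 0: leading byte 0xF3 = 11110011 → 4-byte char #1 = F3 94 BA B8.
Offset 4: leading byte 0xD1 = 11010001 → 2-byte char #2 = D1 95.
Offset 6: leading byte 0xE3 = 11100011 → 3-byte char #3 = E3 81 89.
Offset 9: leading byte 0xF1 = 11110001 → 4-byte char #4 = F1 9B A9 8F.
Offset 13: leading byte 0xF2 = 11110010 → 4-byte char #5 = F2 9D 98 BE.
Offset 17: leading byte 0xC6 = 11000110 → 2-byte char #6 = C6 9A.
Offset 19: leading byte 0xF0 = 11110000 → 4-byte char #7 = F0 9F A7 B4.
Offset 23: leading byte 0xEF = 11101111 → 3-byte char #8 = EF AC 8E.
Offset 26: leading byte 0xE5 = 11100101 → 3-byte char #9 = E5 AD 8F.
Offset 29: leading byte 0xF0 = 11110000 → 4-byte char #10 = F0 92 8A B2.
Offset 33: leading byte 0xF0 = 11110000 → 4-byte char #11 = F0 9D AB 9C.
Offset 37: leading byte 0xF0 = 11110000 → 4-byte char #12 = F0 92 88 8C.
Leading byte 0xF0 = 11110000 matches 11110xxx → 4-byte sequence.
Byte 1: 0xF0 = 11110000, payload 000 (3 bits).
Byte 2: 0x92 = 10010010 (10xxxxxx ✓), payload 010010.
Byte 3: 0x88 = 10001000 (10xxxxxx ✓), payload 001000.
Byte 4: 0x8C = 10001100 (10xxxxxx ✓), payload 001100.
Concatenate: 000010010001000001100 = 0x1220C (21 bits → U+1220C).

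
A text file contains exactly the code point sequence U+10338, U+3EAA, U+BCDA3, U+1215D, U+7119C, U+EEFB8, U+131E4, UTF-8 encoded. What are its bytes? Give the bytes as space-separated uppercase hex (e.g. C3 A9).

F0 90 8C B8 E3 BA AA F2 BC B6 A3 F0 92 85 9D F1 B1 86 9C F3 AE BE B8 F0 93 87 A4

U+10338: 4-byte form → F0 90 8C B8.
U+3EAA: 3-byte form → E3 BA AA.
U+BCDA3: 4-byte form → F2 BC B6 A3.
U+1215D: 4-byte form → F0 92 85 9D.
U+7119C: 4-byte form → F1 B1 86 9C.
U+EEFB8: 4-byte form → F3 AE BE B8.
U+131E4: 4-byte form → F0 93 87 A4.
Concatenated (27 bytes): F0 90 8C B8 E3 BA AA F2 BC B6 A3 F0 92 85 9D F1 B1 86 9C F3 AE BE B8 F0 93 87 A4.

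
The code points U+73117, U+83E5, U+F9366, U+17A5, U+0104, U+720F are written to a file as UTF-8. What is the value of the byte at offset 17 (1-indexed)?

0xE7

1-indexed offset 17 is 0-indexed offset 16.
U+73117 → 4-byte form F1 B3 84 97 at offsets 0–3.
U+83E5 → 3-byte form E8 8F A5 at offsets 4–6.
U+F9366 → 4-byte form F3 B9 8D A6 at offsets 7–10.
U+17A5 → 3-byte form E1 9E A5 at offsets 11–13.
U+0104 → 2-byte form C4 84 at offsets 14–15.
U+720F → 3-byte form E7 88 8F at offsets 16–18.
Offset 16 falls in char 6's range; it's byte 1 of E7 88 8F = 0xE7.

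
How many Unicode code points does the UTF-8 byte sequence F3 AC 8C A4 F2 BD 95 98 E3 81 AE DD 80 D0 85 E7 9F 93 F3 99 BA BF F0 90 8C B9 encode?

Byte at offset 0: 0xF3 = 11110011 → 4-byte char (#1). Advance 4.
Byte at offset 4: 0xF2 = 11110010 → 4-byte char (#2). Advance 4.
Byte at offset 8: 0xE3 = 11100011 → 3-byte char (#3). Advance 3.
Byte at offset 11: 0xDD = 11011101 → 2-byte char (#4). Advance 2.
Byte at offset 13: 0xD0 = 11010000 → 2-byte char (#5). Advance 2.
Byte at offset 15: 0xE7 = 11100111 → 3-byte char (#6). Advance 3.
Byte at offset 18: 0xF3 = 11110011 → 4-byte char (#7). Advance 4.
Byte at offset 22: 0xF0 = 11110000 → 4-byte char (#8). Advance 4.
Reached end at offset 26 after 8 code points.

8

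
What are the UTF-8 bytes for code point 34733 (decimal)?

U+87AD = 0x87AD = 34733 decimal. In range U+0800–U+FFFF → 3-byte form: 1110xxxx 10xxxxxx 10xxxxxx.
Binary (16 bits): 1000011110101101.
Split 4+6+6: 1000 | 011110 | 101101.
Byte 1: 11101000 = 0xE8.
Byte 2: 10011110 = 0x9E.
Byte 3: 10101101 = 0xAD.

E8 9E AD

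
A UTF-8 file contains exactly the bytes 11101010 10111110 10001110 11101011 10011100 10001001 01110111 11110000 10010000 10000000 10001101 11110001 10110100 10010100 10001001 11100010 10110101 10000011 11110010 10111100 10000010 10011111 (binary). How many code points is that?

7

Byte at offset 0: 0xEA = 11101010 → 3-byte char (#1). Advance 3.
Byte at offset 3: 0xEB = 11101011 → 3-byte char (#2). Advance 3.
Byte at offset 6: 0x77 = 01110111 → 1-byte char (#3). Advance 1.
Byte at offset 7: 0xF0 = 11110000 → 4-byte char (#4). Advance 4.
Byte at offset 11: 0xF1 = 11110001 → 4-byte char (#5). Advance 4.
Byte at offset 15: 0xE2 = 11100010 → 3-byte char (#6). Advance 3.
Byte at offset 18: 0xF2 = 11110010 → 4-byte char (#7). Advance 4.
Reached end at offset 22 after 7 code points.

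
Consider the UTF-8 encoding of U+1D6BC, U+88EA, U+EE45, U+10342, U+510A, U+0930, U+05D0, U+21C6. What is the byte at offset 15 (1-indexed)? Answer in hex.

1-indexed offset 15 is 0-indexed offset 14.
U+1D6BC → 4-byte form F0 9D 9A BC at offsets 0–3.
U+88EA → 3-byte form E8 A3 AA at offsets 4–6.
U+EE45 → 3-byte form EE B9 85 at offsets 7–9.
U+10342 → 4-byte form F0 90 8D 82 at offsets 10–13.
U+510A → 3-byte form E5 84 8A at offsets 14–16.
Offset 14 falls in char 5's range; it's byte 1 of E5 84 8A = 0xE5.

0xE5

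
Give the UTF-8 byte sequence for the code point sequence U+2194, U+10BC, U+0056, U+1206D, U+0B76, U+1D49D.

E2 86 94 E1 82 BC 56 F0 92 81 AD E0 AD B6 F0 9D 92 9D

U+2194: 3-byte form → E2 86 94.
U+10BC: 3-byte form → E1 82 BC.
U+0056: 1-byte form → 56.
U+1206D: 4-byte form → F0 92 81 AD.
U+0B76: 3-byte form → E0 AD B6.
U+1D49D: 4-byte form → F0 9D 92 9D.
Concatenated (18 bytes): E2 86 94 E1 82 BC 56 F0 92 81 AD E0 AD B6 F0 9D 92 9D.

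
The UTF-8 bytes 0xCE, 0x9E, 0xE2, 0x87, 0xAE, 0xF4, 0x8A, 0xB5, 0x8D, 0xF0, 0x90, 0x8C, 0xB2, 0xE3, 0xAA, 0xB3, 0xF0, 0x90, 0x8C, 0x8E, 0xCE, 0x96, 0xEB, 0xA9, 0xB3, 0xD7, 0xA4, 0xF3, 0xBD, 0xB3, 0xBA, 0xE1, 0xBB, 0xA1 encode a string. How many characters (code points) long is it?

11

Byte at offset 0: 0xCE = 11001110 → 2-byte char (#1). Advance 2.
Byte at offset 2: 0xE2 = 11100010 → 3-byte char (#2). Advance 3.
Byte at offset 5: 0xF4 = 11110100 → 4-byte char (#3). Advance 4.
Byte at offset 9: 0xF0 = 11110000 → 4-byte char (#4). Advance 4.
Byte at offset 13: 0xE3 = 11100011 → 3-byte char (#5). Advance 3.
Byte at offset 16: 0xF0 = 11110000 → 4-byte char (#6). Advance 4.
Byte at offset 20: 0xCE = 11001110 → 2-byte char (#7). Advance 2.
Byte at offset 22: 0xEB = 11101011 → 3-byte char (#8). Advance 3.
Byte at offset 25: 0xD7 = 11010111 → 2-byte char (#9). Advance 2.
Byte at offset 27: 0xF3 = 11110011 → 4-byte char (#10). Advance 4.
Byte at offset 31: 0xE1 = 11100001 → 3-byte char (#11). Advance 3.
Reached end at offset 34 after 11 code points.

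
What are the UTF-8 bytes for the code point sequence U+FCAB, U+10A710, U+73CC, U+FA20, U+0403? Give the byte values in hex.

U+FCAB: 3-byte form → EF B2 AB.
U+10A710: 4-byte form → F4 8A 9C 90.
U+73CC: 3-byte form → E7 8F 8C.
U+FA20: 3-byte form → EF A8 A0.
U+0403: 2-byte form → D0 83.
Concatenated (15 bytes): EF B2 AB F4 8A 9C 90 E7 8F 8C EF A8 A0 D0 83.

EF B2 AB F4 8A 9C 90 E7 8F 8C EF A8 A0 D0 83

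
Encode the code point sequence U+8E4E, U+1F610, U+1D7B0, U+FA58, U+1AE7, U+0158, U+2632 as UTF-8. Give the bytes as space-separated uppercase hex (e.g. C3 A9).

E8 B9 8E F0 9F 98 90 F0 9D 9E B0 EF A9 98 E1 AB A7 C5 98 E2 98 B2

U+8E4E: 3-byte form → E8 B9 8E.
U+1F610: 4-byte form → F0 9F 98 90.
U+1D7B0: 4-byte form → F0 9D 9E B0.
U+FA58: 3-byte form → EF A9 98.
U+1AE7: 3-byte form → E1 AB A7.
U+0158: 2-byte form → C5 98.
U+2632: 3-byte form → E2 98 B2.
Concatenated (22 bytes): E8 B9 8E F0 9F 98 90 F0 9D 9E B0 EF A9 98 E1 AB A7 C5 98 E2 98 B2.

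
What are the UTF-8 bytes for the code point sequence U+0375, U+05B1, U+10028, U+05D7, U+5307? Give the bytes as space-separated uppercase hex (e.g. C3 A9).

CD B5 D6 B1 F0 90 80 A8 D7 97 E5 8C 87

U+0375: 2-byte form → CD B5.
U+05B1: 2-byte form → D6 B1.
U+10028: 4-byte form → F0 90 80 A8.
U+05D7: 2-byte form → D7 97.
U+5307: 3-byte form → E5 8C 87.
Concatenated (13 bytes): CD B5 D6 B1 F0 90 80 A8 D7 97 E5 8C 87.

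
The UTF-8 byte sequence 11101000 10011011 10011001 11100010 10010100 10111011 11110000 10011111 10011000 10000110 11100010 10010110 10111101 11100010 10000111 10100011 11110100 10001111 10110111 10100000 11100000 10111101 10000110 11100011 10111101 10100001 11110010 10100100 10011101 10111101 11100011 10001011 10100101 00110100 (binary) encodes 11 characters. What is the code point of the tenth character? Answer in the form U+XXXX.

Offset 0: leading byte 0xE8 = 11101000 → 3-byte char #1 = E8 9B 99.
Offset 3: leading byte 0xE2 = 11100010 → 3-byte char #2 = E2 94 BB.
Offset 6: leading byte 0xF0 = 11110000 → 4-byte char #3 = F0 9F 98 86.
Offset 10: leading byte 0xE2 = 11100010 → 3-byte char #4 = E2 96 BD.
Offset 13: leading byte 0xE2 = 11100010 → 3-byte char #5 = E2 87 A3.
Offset 16: leading byte 0xF4 = 11110100 → 4-byte char #6 = F4 8F B7 A0.
Offset 20: leading byte 0xE0 = 11100000 → 3-byte char #7 = E0 BD 86.
Offset 23: leading byte 0xE3 = 11100011 → 3-byte char #8 = E3 BD A1.
Offset 26: leading byte 0xF2 = 11110010 → 4-byte char #9 = F2 A4 9D BD.
Offset 30: leading byte 0xE3 = 11100011 → 3-byte char #10 = E3 8B A5.
Leading byte 0xE3 = 11100011 matches 1110xxxx → 3-byte sequence.
Byte 1: 0xE3 = 11100011, payload 0011 (4 bits).
Byte 2: 0x8B = 10001011 (10xxxxxx ✓), payload 001011.
Byte 3: 0xA5 = 10100101 (10xxxxxx ✓), payload 100101.
Concatenate: 0011001011100101 = 0x32E5 (16 bits → U+32E5).

U+32E5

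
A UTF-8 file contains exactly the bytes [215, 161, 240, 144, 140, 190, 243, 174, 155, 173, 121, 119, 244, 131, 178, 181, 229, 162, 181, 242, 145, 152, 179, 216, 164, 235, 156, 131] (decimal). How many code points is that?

10

Byte at offset 0: 0xD7 = 11010111 → 2-byte char (#1). Advance 2.
Byte at offset 2: 0xF0 = 11110000 → 4-byte char (#2). Advance 4.
Byte at offset 6: 0xF3 = 11110011 → 4-byte char (#3). Advance 4.
Byte at offset 10: 0x79 = 01111001 → 1-byte char (#4). Advance 1.
Byte at offset 11: 0x77 = 01110111 → 1-byte char (#5). Advance 1.
Byte at offset 12: 0xF4 = 11110100 → 4-byte char (#6). Advance 4.
Byte at offset 16: 0xE5 = 11100101 → 3-byte char (#7). Advance 3.
Byte at offset 19: 0xF2 = 11110010 → 4-byte char (#8). Advance 4.
Byte at offset 23: 0xD8 = 11011000 → 2-byte char (#9). Advance 2.
Byte at offset 25: 0xEB = 11101011 → 3-byte char (#10). Advance 3.
Reached end at offset 28 after 10 code points.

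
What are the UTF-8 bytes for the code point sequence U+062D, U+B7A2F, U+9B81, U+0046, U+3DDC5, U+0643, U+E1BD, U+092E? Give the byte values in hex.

D8 AD F2 B7 A8 AF E9 AE 81 46 F0 BD B7 85 D9 83 EE 86 BD E0 A4 AE

U+062D: 2-byte form → D8 AD.
U+B7A2F: 4-byte form → F2 B7 A8 AF.
U+9B81: 3-byte form → E9 AE 81.
U+0046: 1-byte form → 46.
U+3DDC5: 4-byte form → F0 BD B7 85.
U+0643: 2-byte form → D9 83.
U+E1BD: 3-byte form → EE 86 BD.
U+092E: 3-byte form → E0 A4 AE.
Concatenated (22 bytes): D8 AD F2 B7 A8 AF E9 AE 81 46 F0 BD B7 85 D9 83 EE 86 BD E0 A4 AE.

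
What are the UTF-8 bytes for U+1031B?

U+1031B = 0x1031B = 66331 decimal. In range U+10000–U+10FFFF → 4-byte form: 11110xxx 10xxxxxx 10xxxxxx 10xxxxxx.
Binary (21 bits): 000010000001100011011.
Split 3+6+6+6: 000 | 010000 | 001100 | 011011.
Byte 1: 11110000 = 0xF0.
Byte 2: 10010000 = 0x90.
Byte 3: 10001100 = 0x8C.
Byte 4: 10011011 = 0x9B.

F0 90 8C 9B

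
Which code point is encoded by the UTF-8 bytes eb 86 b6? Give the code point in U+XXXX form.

U+B1B6

Leading byte 0xEB = 11101011 matches 1110xxxx → 3-byte sequence.
Byte 1: 0xEB = 11101011, payload 1011 (4 bits).
Byte 2: 0x86 = 10000110 (10xxxxxx ✓), payload 000110.
Byte 3: 0xB6 = 10110110 (10xxxxxx ✓), payload 110110.
Concatenate: 1011000110110110 = 0xB1B6 (16 bits → U+B1B6).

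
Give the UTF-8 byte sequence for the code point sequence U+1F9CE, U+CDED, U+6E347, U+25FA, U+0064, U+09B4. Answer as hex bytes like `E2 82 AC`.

U+1F9CE: 4-byte form → F0 9F A7 8E.
U+CDED: 3-byte form → EC B7 AD.
U+6E347: 4-byte form → F1 AE 8D 87.
U+25FA: 3-byte form → E2 97 BA.
U+0064: 1-byte form → 64.
U+09B4: 3-byte form → E0 A6 B4.
Concatenated (18 bytes): F0 9F A7 8E EC B7 AD F1 AE 8D 87 E2 97 BA 64 E0 A6 B4.

F0 9F A7 8E EC B7 AD F1 AE 8D 87 E2 97 BA 64 E0 A6 B4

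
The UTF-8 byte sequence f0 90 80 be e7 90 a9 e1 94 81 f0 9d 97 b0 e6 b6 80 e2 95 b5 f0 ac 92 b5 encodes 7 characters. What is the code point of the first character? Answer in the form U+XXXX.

U+1003E

Offset 0: leading byte 0xF0 = 11110000 → 4-byte char #1 = F0 90 80 BE.
Leading byte 0xF0 = 11110000 matches 11110xxx → 4-byte sequence.
Byte 1: 0xF0 = 11110000, payload 000 (3 bits).
Byte 2: 0x90 = 10010000 (10xxxxxx ✓), payload 010000.
Byte 3: 0x80 = 10000000 (10xxxxxx ✓), payload 000000.
Byte 4: 0xBE = 10111110 (10xxxxxx ✓), payload 111110.
Concatenate: 000010000000000111110 = 0x1003E (21 bits → U+1003E).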